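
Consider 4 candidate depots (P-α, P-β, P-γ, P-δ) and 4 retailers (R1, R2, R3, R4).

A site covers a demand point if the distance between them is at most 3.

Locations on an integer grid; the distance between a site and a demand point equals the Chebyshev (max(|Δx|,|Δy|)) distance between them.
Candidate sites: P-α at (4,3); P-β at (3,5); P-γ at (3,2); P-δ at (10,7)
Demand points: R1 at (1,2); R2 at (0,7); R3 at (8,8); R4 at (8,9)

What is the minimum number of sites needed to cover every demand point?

2

Coverage sets (demand points within 3 of each site):
  P-α: {R1}
  P-β: {R1, R2}
  P-γ: {R1}
  P-δ: {R3, R4}
No single site covers all 4 demand points.
But {P-β, P-δ} covers everything, so the minimum is 2.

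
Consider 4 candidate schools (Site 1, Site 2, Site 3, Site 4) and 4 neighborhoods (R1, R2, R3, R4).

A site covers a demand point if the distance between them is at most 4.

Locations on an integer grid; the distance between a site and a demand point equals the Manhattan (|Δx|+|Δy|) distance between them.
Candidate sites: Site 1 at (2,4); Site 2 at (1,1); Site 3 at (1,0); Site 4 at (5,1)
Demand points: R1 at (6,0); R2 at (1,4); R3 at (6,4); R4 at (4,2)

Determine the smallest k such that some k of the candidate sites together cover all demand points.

Coverage sets (demand points within 4 of each site):
  Site 1: {R2, R3, R4}
  Site 2: {R2, R4}
  Site 3: {R2}
  Site 4: {R1, R3, R4}
No single site covers all 4 demand points.
But {Site 1, Site 4} covers everything, so the minimum is 2.

2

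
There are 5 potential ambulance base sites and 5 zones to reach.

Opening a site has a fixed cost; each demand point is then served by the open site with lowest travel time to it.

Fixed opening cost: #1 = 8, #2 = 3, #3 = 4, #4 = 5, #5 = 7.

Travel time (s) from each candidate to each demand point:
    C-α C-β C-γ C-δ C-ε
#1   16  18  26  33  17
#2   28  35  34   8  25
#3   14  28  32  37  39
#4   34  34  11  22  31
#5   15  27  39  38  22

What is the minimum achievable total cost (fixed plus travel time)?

Open {#1, #2, #4}: assign each demand point to its cheapest open site.
  C-α→#1 16, C-β→#1 18, C-γ→#4 11, C-δ→#2 8, C-ε→#1 17
  travel time 70, fixed 16 → total 86.
Compare {#1, #2, #3, #4}: travel time 68 + fixed 20 = 88.
Compare {#1, #2, #4, #5}: travel time 69 + fixed 23 = 92.
Compare {#1, #2, #3, #4, #5}: travel time 68 + fixed 27 = 95.
All other subsets cost ≥ 88. Minimum total cost: 86.

86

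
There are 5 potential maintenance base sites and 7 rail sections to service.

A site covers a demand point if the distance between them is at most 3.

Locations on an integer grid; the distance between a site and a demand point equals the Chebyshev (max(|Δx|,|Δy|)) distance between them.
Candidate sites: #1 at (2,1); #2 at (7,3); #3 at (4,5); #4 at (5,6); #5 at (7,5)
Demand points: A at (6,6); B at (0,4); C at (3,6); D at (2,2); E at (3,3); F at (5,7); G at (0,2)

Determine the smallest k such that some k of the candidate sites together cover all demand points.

2

Coverage sets (demand points within 3 of each site):
  #1: {B, D, E, G}
  #2: {A}
  #3: {A, C, D, E, F}
  #4: {A, C, E, F}
  #5: {A, F}
No single site covers all 7 demand points.
But {#1, #3} covers everything, so the minimum is 2.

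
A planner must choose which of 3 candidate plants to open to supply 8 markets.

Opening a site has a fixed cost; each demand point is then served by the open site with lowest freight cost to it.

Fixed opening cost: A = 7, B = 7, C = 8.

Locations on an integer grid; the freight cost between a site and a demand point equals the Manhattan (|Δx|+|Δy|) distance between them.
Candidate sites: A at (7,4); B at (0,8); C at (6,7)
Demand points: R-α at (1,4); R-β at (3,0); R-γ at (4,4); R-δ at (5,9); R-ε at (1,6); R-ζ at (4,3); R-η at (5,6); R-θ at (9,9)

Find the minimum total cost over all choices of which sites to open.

Open {A, C}: assign each demand point to its cheapest open site.
  R-α→A 6, R-β→A 8, R-γ→A 3, R-δ→C 3, R-ε→C 6, R-ζ→A 4, R-η→C 2, R-θ→C 5
  freight cost 37, fixed 15 → total 52.
Compare {C}: freight cost 45 + fixed 8 = 53.
Compare {A}: freight cost 47 + fixed 7 = 54.
Compare {A, B}: freight cost 40 + fixed 14 = 54.
All other subsets cost ≥ 53. Minimum total cost: 52.

52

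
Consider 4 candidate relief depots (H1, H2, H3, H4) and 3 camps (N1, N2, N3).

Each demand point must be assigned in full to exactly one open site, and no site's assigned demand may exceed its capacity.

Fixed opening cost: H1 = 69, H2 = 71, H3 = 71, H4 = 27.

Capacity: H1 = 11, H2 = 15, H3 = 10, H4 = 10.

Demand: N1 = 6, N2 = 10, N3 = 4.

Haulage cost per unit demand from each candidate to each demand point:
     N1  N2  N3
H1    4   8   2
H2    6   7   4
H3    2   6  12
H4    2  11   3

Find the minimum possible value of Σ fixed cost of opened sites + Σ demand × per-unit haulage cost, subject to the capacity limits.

182

Open {H3, H4}; cheapest assignment that respects the capacities:
  H3 (cap 10, load 10): N2 — cost 10×6 = 60
  H4 (cap 10, load 10): N1, N3 — cost 6×2 + 4×3 = 24
  Shipping 84, fixed 98 → total 182.
  Any other capacity-feasible assignment to {H3, H4} ships for at least 84.
Compare {H2, H4}: its best feasible assignment gives total 192.
Compare {H1, H4}: its best feasible assignment gives total 200.
Every other set of open sites that can feasibly serve all demand totals ≥ 192 even under its best assignment. Minimum: 182.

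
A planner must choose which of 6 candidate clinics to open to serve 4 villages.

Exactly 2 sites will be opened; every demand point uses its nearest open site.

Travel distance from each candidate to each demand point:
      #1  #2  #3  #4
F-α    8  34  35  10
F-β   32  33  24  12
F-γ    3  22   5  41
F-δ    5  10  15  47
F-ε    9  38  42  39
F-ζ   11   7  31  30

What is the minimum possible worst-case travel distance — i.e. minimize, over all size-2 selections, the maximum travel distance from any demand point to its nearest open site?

Open {F-α, F-δ}.
  Farthest demand point is #3 at travel distance 15 (to F-δ); all others are ≤ 15.
With {F-β, F-δ} the worst case is 15.
With {F-α, F-γ} the worst case is 22.
No size-2 selection achieves below 15.

15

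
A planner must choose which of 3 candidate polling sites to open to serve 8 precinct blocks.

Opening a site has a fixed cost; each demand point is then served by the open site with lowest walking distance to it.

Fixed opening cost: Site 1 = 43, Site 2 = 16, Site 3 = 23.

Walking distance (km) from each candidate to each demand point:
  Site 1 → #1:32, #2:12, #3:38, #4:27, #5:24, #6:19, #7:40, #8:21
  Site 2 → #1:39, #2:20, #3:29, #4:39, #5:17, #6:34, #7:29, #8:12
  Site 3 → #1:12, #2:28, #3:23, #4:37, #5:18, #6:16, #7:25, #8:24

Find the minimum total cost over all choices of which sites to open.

201

Open {Site 2, Site 3}: assign each demand point to its cheapest open site.
  #1→Site 3 12, #2→Site 2 20, #3→Site 3 23, #4→Site 3 37, #5→Site 2 17, #6→Site 3 16, #7→Site 3 25, #8→Site 2 12
  walking distance 162, fixed 39 → total 201.
Compare {Site 3}: walking distance 183 + fixed 23 = 206.
Compare {Site 1, Site 3}: walking distance 154 + fixed 66 = 220.
Compare {Site 1, Site 2, Site 3}: walking distance 144 + fixed 82 = 226.
All other subsets cost ≥ 206. Minimum total cost: 201.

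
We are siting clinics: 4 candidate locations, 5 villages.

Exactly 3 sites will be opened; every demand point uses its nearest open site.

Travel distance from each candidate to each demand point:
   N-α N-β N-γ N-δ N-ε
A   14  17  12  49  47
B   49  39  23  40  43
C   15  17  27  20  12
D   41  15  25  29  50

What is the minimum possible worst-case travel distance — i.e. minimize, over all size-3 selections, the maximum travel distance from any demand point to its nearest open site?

20

Open {A, B, C}.
  Farthest demand point is N-δ at travel distance 20 (to C); all others are ≤ 20.
With {A, C, D} the worst case is 20.
With {B, C, D} the worst case is 23.
No size-3 selection achieves below 20.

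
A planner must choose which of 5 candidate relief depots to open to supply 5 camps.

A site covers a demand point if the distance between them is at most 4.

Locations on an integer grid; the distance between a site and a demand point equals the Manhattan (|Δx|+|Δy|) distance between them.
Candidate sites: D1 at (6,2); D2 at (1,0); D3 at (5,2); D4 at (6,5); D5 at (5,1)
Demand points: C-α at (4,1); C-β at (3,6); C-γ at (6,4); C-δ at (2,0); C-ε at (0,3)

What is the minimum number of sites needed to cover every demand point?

2

Coverage sets (demand points within 4 of each site):
  D1: {C-α, C-γ}
  D2: {C-α, C-δ, C-ε}
  D3: {C-α, C-γ}
  D4: {C-β, C-γ}
  D5: {C-α, C-γ, C-δ}
No single site covers all 5 demand points.
But {D2, D4} covers everything, so the minimum is 2.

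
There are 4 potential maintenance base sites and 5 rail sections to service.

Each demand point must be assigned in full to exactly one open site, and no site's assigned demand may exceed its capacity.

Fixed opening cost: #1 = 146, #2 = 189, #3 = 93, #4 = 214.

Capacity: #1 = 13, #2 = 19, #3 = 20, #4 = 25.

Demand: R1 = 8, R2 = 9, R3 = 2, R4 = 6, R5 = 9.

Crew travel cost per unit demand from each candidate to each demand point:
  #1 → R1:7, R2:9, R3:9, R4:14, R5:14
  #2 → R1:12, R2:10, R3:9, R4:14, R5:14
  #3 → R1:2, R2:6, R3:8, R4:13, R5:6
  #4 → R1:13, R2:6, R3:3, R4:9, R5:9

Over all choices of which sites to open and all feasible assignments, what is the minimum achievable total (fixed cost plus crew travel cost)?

Open {#3, #4}; cheapest assignment that respects the capacities:
  #3 (cap 20, load 17): R1, R5 — cost 8×2 + 9×6 = 70
  #4 (cap 25, load 17): R2, R3, R4 — cost 9×6 + 2×3 + 6×9 = 114
  Shipping 184, fixed 307 → total 491.
  Any other capacity-feasible assignment to {#3, #4} ships for at least 184.
Compare {#2, #3}: its best feasible assignment gives total 542.
Compare {#1, #4}: its best feasible assignment gives total 623.
Every other set of open sites that can feasibly serve all demand totals ≥ 542 even under its best assignment. Minimum: 491.

491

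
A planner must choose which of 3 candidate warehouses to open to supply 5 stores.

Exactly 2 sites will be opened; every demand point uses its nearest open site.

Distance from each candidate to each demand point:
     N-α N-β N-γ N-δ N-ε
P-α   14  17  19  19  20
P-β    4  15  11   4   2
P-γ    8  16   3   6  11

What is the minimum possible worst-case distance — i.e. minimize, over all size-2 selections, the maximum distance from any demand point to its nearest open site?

15

Open {P-α, P-β}.
  Farthest demand point is N-β at distance 15 (to P-β); all others are ≤ 15.
With {P-β, P-γ} the worst case is 15.
With {P-α, P-γ} the worst case is 16.
No size-2 selection achieves below 15.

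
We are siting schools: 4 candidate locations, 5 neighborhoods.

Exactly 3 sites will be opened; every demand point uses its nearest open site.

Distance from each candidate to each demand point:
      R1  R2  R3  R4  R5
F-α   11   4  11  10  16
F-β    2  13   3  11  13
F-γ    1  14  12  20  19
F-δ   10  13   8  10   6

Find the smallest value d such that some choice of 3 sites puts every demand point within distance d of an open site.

Open {F-α, F-β, F-δ}.
  Farthest demand point is R4 at distance 10 (to F-α); all others are ≤ 10.
With {F-α, F-γ, F-δ} the worst case is 10.
With {F-α, F-β, F-γ} the worst case is 13.
No size-3 selection achieves below 10.

10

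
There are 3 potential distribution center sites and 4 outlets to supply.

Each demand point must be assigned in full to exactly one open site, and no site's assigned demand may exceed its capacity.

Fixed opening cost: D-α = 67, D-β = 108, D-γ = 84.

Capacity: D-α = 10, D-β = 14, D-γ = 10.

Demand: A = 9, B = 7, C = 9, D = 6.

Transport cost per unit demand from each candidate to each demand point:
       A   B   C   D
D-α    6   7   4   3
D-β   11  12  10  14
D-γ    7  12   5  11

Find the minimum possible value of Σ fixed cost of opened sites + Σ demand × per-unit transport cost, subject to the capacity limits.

Open {D-α, D-β, D-γ}; cheapest assignment that respects the capacities:
  D-α (cap 10, load 9): A — cost 9×6 = 54
  D-β (cap 14, load 13): B, D — cost 7×12 + 6×14 = 168
  D-γ (cap 10, load 9): C — cost 9×5 = 45
  Shipping 267, fixed 259 → total 526.
  Any other capacity-feasible assignment to {D-α, D-β, D-γ} ships for at least 267.
Total demand is 31 and no other set of sites has combined capacity ≥ 31, so {D-α, D-β, D-γ} is the only feasible choice of open sites. Minimum: 526.

526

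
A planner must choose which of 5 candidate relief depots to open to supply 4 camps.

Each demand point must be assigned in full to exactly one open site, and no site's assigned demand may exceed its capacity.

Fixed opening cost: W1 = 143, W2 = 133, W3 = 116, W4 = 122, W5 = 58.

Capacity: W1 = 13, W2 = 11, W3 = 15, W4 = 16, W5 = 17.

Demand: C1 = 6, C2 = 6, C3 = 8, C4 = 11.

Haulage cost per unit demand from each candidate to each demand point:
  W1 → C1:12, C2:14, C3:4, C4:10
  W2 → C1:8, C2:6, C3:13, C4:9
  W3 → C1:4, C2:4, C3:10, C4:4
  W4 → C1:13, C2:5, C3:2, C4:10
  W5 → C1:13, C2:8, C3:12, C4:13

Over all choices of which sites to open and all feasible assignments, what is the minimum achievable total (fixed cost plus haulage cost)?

447

Open {W4, W5}; cheapest assignment that respects the capacities:
  W4 (cap 16, load 14): C2, C3 — cost 6×5 + 8×2 = 46
  W5 (cap 17, load 17): C1, C4 — cost 6×13 + 11×13 = 221
  Shipping 267, fixed 180 → total 447.
  Any other capacity-feasible assignment to {W4, W5} ships for at least 267.
Compare {W3, W4, W5}: its best feasible assignment gives total 464.
Compare {W3, W5}: its best feasible assignment gives total 469.
Every other set of open sites that can feasibly serve all demand totals ≥ 464 even under its best assignment. Minimum: 447.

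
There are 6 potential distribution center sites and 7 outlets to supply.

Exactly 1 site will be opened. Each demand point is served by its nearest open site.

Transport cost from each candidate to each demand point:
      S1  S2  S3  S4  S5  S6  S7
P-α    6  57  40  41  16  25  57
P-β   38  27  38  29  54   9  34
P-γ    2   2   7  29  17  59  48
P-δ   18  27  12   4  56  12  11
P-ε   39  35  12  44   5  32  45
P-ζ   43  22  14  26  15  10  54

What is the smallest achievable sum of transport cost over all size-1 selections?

Open {P-δ}.
  S1→P-δ 18, S2→P-δ 27, S3→P-δ 12, S4→P-δ 4, S5→P-δ 56, S6→P-δ 12, S7→P-δ 11  ⇒ total 140.
Compare {P-γ}: total 164.
Compare {P-ζ}: total 184.
No size-1 selection does better; minimum is 140.

140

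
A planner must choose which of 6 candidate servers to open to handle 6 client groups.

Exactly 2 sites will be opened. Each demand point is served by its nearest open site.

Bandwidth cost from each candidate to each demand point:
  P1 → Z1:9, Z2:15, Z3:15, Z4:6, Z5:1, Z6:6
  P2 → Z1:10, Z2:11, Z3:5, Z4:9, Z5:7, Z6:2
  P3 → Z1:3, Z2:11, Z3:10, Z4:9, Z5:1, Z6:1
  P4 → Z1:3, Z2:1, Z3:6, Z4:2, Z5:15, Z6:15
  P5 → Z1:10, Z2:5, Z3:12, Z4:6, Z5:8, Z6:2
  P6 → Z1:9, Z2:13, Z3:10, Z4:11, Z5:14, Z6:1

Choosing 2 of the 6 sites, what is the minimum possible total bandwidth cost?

14

Open {P3, P4}.
  Z1→P3 3, Z2→P4 1, Z3→P4 6, Z4→P4 2, Z5→P3 1, Z6→P3 1  ⇒ total 14.
Compare {P1, P4}: total 19.
Compare {P2, P4}: total 20.
No size-2 selection does better; minimum is 14.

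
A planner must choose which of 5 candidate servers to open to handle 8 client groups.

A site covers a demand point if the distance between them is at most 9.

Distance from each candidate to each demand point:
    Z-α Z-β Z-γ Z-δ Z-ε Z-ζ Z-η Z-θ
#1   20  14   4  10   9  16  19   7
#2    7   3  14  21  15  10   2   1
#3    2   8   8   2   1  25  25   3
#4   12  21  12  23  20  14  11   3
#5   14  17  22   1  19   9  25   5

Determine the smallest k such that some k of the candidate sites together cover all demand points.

Coverage sets (demand points within 9 of each site):
  #1: {Z-γ, Z-ε, Z-θ}
  #2: {Z-α, Z-β, Z-η, Z-θ}
  #3: {Z-α, Z-β, Z-γ, Z-δ, Z-ε, Z-θ}
  #4: {Z-θ}
  #5: {Z-δ, Z-ζ, Z-θ}
No 2 sites suffice: every size-2 union leaves at least one demand point uncovered.
But {#1, #2, #5} covers everything, so the minimum is 3.

3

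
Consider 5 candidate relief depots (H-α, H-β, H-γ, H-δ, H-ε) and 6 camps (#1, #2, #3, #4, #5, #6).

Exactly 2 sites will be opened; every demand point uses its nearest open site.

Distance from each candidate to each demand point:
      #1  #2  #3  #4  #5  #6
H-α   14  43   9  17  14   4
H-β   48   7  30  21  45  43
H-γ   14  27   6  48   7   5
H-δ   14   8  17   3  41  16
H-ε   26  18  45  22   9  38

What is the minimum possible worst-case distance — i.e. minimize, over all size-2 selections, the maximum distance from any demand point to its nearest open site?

14

Open {H-α, H-δ}.
  Farthest demand point is #1 at distance 14 (to H-α); all others are ≤ 14.
With {H-γ, H-δ} the worst case is 14.
With {H-α, H-β} the worst case is 17.
No size-2 selection achieves below 14.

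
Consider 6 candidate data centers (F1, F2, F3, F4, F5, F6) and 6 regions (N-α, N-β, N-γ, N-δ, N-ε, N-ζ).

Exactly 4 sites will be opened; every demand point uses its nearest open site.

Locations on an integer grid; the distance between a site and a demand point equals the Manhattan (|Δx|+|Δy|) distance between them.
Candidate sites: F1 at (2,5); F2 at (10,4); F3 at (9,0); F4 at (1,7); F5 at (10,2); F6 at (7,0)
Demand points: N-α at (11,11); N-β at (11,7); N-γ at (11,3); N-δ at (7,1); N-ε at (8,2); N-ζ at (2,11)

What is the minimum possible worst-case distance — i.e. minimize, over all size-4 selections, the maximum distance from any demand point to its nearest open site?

8

Open {F1, F2, F3, F4}.
  Farthest demand point is N-α at distance 8 (to F2); all others are ≤ 8.
With {F1, F2, F3, F5} the worst case is 8.
With {F1, F2, F3, F6} the worst case is 8.
No size-4 selection achieves below 8.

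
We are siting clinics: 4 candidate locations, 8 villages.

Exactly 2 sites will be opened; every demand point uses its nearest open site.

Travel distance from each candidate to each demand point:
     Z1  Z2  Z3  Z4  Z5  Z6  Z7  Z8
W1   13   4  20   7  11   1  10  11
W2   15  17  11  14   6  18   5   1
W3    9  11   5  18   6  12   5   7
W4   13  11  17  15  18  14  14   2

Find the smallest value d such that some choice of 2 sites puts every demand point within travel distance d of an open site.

9

Open {W1, W3}.
  Farthest demand point is Z1 at travel distance 9 (to W3); all others are ≤ 9.
With {W1, W2} the worst case is 13.
With {W2, W3} the worst case is 14.
No size-2 selection achieves below 9.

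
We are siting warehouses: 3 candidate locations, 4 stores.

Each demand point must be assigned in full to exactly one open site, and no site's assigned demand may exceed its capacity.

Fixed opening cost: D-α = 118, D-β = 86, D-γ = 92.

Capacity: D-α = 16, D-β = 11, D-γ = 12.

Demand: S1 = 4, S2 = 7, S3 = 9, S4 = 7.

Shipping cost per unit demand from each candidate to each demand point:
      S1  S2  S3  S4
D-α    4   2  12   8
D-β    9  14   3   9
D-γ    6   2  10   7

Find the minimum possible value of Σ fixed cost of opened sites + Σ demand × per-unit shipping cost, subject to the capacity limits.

Open {D-α, D-β, D-γ}; cheapest assignment that respects the capacities:
  D-α (cap 16, load 11): S1, S2 — cost 4×4 + 7×2 = 30
  D-β (cap 11, load 9): S3 — cost 9×3 = 27
  D-γ (cap 12, load 7): S4 — cost 7×7 = 49
  Shipping 106, fixed 296 → total 402.
  Any other capacity-feasible assignment to {D-α, D-β, D-γ} ships for at least 106.
Compare {D-α, D-γ}: its best feasible assignment gives total 405.
Compare {D-α, D-β}: its best feasible assignment gives total 425.
Every other set of open sites that can feasibly serve all demand totals ≥ 405 even under its best assignment. Minimum: 402.

402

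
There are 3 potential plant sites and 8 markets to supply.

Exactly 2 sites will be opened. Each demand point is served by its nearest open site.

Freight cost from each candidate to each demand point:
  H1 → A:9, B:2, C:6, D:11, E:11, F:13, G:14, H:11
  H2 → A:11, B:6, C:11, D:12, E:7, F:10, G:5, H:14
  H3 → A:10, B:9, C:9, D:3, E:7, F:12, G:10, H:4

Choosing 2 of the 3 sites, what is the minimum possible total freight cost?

Open {H1, H3}.
  A→H1 9, B→H1 2, C→H1 6, D→H3 3, E→H3 7, F→H3 12, G→H3 10, H→H3 4  ⇒ total 53.
Compare {H2, H3}: total 54.
Compare {H1, H2}: total 61.

53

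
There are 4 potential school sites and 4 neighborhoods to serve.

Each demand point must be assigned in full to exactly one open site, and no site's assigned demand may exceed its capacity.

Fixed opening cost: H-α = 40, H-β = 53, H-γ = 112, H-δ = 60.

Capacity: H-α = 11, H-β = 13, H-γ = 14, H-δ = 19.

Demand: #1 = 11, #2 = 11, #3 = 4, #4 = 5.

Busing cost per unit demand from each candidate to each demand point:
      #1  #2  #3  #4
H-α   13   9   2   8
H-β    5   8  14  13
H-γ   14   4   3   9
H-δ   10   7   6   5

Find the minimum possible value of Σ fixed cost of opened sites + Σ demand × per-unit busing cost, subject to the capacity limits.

Open {H-α, H-β, H-δ}; cheapest assignment that respects the capacities:
  H-α (cap 11, load 4): #3 — cost 4×2 = 8
  H-β (cap 13, load 11): #1 — cost 11×5 = 55
  H-δ (cap 19, load 16): #2, #4 — cost 11×7 + 5×5 = 102
  Shipping 165, fixed 153 → total 318.
  Any other capacity-feasible assignment to {H-α, H-β, H-δ} ships for at least 165.
Compare {H-α, H-β, H-γ}: its best feasible assignment gives total 352.
Compare {H-β, H-γ, H-δ}: its best feasible assignment gives total 373.
Every other set of open sites that can feasibly serve all demand totals ≥ 352 even under its best assignment. Minimum: 318.

318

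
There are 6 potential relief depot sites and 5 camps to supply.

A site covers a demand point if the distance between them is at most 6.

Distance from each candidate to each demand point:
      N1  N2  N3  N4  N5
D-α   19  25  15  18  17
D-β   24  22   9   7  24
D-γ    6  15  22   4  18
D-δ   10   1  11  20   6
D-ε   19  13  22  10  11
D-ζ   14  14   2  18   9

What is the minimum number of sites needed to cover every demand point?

Coverage sets (demand points within 6 of each site):
  D-α: {}
  D-β: {}
  D-γ: {N1, N4}
  D-δ: {N2, N5}
  D-ε: {}
  D-ζ: {N3}
No 2 sites suffice: every size-2 union leaves at least one demand point uncovered.
But {D-γ, D-δ, D-ζ} covers everything, so the minimum is 3.

3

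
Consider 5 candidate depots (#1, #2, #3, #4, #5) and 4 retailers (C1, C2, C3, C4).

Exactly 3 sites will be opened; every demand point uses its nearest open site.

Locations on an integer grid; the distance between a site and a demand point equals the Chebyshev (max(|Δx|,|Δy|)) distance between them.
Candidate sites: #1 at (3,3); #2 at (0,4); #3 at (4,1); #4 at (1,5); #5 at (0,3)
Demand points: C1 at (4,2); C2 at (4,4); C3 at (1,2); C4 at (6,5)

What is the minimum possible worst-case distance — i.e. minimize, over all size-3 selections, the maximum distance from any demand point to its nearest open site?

3

Open {#1, #2, #3}.
  Farthest demand point is C4 at distance 3 (to #1); all others are ≤ 3.
With {#1, #2, #4} the worst case is 3.
With {#1, #2, #5} the worst case is 3.
No size-3 selection achieves below 3.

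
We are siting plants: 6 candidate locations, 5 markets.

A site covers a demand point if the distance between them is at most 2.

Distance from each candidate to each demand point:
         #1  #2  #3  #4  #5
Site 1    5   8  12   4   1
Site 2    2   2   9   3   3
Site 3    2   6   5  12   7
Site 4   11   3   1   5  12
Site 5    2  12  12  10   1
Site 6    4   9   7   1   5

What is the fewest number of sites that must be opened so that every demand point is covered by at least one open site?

Coverage sets (demand points within 2 of each site):
  Site 1: {#5}
  Site 2: {#1, #2}
  Site 3: {#1}
  Site 4: {#3}
  Site 5: {#1, #5}
  Site 6: {#4}
No 3 sites suffice: every size-3 union leaves at least one demand point uncovered.
But {Site 1, Site 2, Site 4, Site 6} covers everything, so the minimum is 4.

4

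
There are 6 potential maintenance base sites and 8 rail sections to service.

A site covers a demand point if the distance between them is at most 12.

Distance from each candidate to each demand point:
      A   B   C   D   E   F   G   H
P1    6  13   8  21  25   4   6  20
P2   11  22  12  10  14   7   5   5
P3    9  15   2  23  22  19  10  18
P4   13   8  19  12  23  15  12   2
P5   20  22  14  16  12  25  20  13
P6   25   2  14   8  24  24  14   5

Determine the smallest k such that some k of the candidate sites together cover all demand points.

Coverage sets (demand points within 12 of each site):
  P1: {A, C, F, G}
  P2: {A, C, D, F, G, H}
  P3: {A, C, G}
  P4: {B, D, G, H}
  P5: {E}
  P6: {B, D, H}
No 2 sites suffice: every size-2 union leaves at least one demand point uncovered.
But {P1, P4, P5} covers everything, so the minimum is 3.

3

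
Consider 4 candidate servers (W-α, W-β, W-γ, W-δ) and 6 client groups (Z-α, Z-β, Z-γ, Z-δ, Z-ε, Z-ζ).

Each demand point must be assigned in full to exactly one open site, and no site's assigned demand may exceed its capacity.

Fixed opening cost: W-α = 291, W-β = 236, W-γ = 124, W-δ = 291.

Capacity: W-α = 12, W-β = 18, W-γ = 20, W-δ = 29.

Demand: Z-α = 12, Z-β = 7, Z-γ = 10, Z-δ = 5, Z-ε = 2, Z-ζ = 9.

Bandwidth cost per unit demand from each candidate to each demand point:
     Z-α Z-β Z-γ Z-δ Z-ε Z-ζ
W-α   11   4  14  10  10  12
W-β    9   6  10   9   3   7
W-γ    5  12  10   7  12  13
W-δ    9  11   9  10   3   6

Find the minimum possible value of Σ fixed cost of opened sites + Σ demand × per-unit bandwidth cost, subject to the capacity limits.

737

Open {W-γ, W-δ}; cheapest assignment that respects the capacities:
  W-γ (cap 20, load 17): Z-α, Z-δ — cost 12×5 + 5×7 = 95
  W-δ (cap 29, load 28): Z-β, Z-γ, Z-ε, Z-ζ — cost 7×11 + 10×9 + 2×3 + 9×6 = 227
  Shipping 322, fixed 415 → total 737.
  Any other capacity-feasible assignment to {W-γ, W-δ} ships for at least 322.
Compare {W-β, W-δ}: its best feasible assignment gives total 886.
Compare {W-β, W-γ, W-δ}: its best feasible assignment gives total 938.
Every other set of open sites that can feasibly serve all demand totals ≥ 886 even under its best assignment. Minimum: 737.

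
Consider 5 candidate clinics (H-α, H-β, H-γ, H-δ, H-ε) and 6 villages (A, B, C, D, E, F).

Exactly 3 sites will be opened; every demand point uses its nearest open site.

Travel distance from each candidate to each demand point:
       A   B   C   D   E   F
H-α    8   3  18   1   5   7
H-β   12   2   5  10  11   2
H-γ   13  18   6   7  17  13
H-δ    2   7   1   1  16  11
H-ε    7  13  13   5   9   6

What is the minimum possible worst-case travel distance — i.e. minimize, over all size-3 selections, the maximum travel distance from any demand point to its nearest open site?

5

Open {H-α, H-β, H-δ}.
  Farthest demand point is E at travel distance 5 (to H-α); all others are ≤ 5.
With {H-α, H-δ, H-ε} the worst case is 6.
With {H-α, H-β, H-ε} the worst case is 7.
No size-3 selection achieves below 5.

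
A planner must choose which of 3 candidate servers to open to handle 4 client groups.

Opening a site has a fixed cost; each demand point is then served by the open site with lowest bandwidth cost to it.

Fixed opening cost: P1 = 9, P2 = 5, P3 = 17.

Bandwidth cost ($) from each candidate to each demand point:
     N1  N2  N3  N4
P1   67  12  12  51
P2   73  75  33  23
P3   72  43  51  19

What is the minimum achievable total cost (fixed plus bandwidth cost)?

128

Open {P1, P2}: assign each demand point to its cheapest open site.
  N1→P1 67, N2→P1 12, N3→P1 12, N4→P2 23
  bandwidth cost 114, fixed 14 → total 128.
Compare {P1, P3}: bandwidth cost 110 + fixed 26 = 136.
Compare {P1, P2, P3}: bandwidth cost 110 + fixed 31 = 141.
Compare {P1}: bandwidth cost 142 + fixed 9 = 151.
All other subsets cost ≥ 136. Minimum total cost: 128.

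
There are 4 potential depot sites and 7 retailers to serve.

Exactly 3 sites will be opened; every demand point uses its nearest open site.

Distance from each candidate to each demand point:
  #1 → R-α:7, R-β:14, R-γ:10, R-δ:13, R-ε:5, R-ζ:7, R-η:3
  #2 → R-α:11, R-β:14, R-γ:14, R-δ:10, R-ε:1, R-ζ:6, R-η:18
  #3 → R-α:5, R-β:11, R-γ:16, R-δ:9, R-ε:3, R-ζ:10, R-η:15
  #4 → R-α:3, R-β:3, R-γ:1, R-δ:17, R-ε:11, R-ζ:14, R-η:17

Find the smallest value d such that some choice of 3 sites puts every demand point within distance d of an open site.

Open {#1, #3, #4}.
  Farthest demand point is R-δ at distance 9 (to #3); all others are ≤ 9.
With {#1, #2, #4} the worst case is 10.
With {#1, #2, #3} the worst case is 11.
No size-3 selection achieves below 9.

9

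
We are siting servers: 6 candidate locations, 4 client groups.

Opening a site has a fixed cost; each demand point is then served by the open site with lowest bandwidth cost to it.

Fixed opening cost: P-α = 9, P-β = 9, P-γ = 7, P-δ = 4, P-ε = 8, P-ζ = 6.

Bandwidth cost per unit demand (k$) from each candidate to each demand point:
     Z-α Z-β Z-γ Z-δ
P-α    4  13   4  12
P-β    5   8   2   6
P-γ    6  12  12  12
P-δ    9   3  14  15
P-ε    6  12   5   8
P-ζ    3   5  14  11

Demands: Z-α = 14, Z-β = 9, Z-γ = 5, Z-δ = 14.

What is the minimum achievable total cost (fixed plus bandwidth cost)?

182

Open {P-β, P-δ, P-ζ}: assign each demand point to its cheapest open site.
  Z-α→P-ζ 14×3=42, Z-β→P-δ 9×3=27, Z-γ→P-β 5×2=10, Z-δ→P-β 14×6=84
  bandwidth cost 163, fixed 19 → total 182.
Compare {P-β, P-γ, P-δ, P-ζ}: bandwidth cost 163 + fixed 26 = 189.
Compare {P-β, P-δ, P-ε, P-ζ}: bandwidth cost 163 + fixed 27 = 190.
Compare {P-α, P-β, P-δ, P-ζ}: bandwidth cost 163 + fixed 28 = 191.
All other subsets cost ≥ 189. Minimum total cost: 182.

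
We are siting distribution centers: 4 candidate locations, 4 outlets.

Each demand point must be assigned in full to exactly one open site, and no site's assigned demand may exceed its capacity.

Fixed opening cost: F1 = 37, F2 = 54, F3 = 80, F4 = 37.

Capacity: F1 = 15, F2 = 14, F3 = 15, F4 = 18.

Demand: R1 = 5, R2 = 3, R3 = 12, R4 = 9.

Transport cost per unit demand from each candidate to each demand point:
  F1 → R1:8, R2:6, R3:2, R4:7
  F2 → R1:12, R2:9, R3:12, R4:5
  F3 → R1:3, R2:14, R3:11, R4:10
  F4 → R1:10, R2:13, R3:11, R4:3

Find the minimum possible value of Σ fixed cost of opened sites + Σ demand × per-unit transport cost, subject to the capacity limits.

193

Open {F1, F4}; cheapest assignment that respects the capacities:
  F1 (cap 15, load 15): R2, R3 — cost 3×6 + 12×2 = 42
  F4 (cap 18, load 14): R1, R4 — cost 5×10 + 9×3 = 77
  Shipping 119, fixed 74 → total 193.
  Any other capacity-feasible assignment to {F1, F4} ships for at least 119.
Compare {F1, F2}: its best feasible assignment gives total 238.
Compare {F1, F3, F4}: its best feasible assignment gives total 238.
Every other set of open sites that can feasibly serve all demand totals ≥ 238 even under its best assignment. Minimum: 193.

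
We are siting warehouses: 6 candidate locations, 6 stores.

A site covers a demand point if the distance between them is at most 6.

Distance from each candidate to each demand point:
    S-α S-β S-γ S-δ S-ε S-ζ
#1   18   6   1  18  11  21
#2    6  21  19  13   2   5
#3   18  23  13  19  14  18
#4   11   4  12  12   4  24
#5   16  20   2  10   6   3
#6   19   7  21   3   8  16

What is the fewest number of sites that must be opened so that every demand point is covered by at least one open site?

Coverage sets (demand points within 6 of each site):
  #1: {S-β, S-γ}
  #2: {S-α, S-ε, S-ζ}
  #3: {}
  #4: {S-β, S-ε}
  #5: {S-γ, S-ε, S-ζ}
  #6: {S-δ}
No 2 sites suffice: every size-2 union leaves at least one demand point uncovered.
But {#1, #2, #6} covers everything, so the minimum is 3.

3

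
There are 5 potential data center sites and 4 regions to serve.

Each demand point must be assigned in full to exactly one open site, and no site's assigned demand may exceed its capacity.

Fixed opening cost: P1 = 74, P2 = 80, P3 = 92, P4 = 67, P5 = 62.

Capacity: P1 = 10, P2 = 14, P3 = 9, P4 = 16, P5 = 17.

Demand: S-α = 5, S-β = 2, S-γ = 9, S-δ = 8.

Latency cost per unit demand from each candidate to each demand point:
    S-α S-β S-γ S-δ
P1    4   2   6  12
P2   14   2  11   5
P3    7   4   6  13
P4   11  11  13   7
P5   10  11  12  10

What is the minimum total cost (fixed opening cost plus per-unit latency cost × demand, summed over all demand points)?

328

Open {P1, P4}; cheapest assignment that respects the capacities:
  P1 (cap 10, load 9): S-γ — cost 9×6 = 54
  P4 (cap 16, load 15): S-α, S-β, S-δ — cost 5×11 + 2×11 + 8×7 = 133
  Shipping 187, fixed 141 → total 328.
  Any other capacity-feasible assignment to {P1, P4} ships for at least 187.
Compare {P1, P5}: its best feasible assignment gives total 342.
Compare {P2, P5}: its best feasible assignment gives total 344.
Every other set of open sites that can feasibly serve all demand totals ≥ 342 even under its best assignment. Minimum: 328.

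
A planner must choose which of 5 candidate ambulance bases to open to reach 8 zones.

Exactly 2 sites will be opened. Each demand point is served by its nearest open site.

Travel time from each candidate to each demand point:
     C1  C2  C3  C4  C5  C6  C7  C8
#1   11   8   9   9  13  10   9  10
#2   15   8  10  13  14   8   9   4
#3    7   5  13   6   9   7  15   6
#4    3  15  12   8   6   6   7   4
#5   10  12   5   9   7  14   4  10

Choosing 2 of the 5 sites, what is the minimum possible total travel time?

47

Open {#3, #5}.
  C1→#3 7, C2→#3 5, C3→#5 5, C4→#3 6, C5→#5 7, C6→#3 7, C7→#5 4, C8→#3 6  ⇒ total 47.
Compare {#4, #5}: total 48.
Compare {#3, #4}: total 49.
No size-2 selection does better; minimum is 47.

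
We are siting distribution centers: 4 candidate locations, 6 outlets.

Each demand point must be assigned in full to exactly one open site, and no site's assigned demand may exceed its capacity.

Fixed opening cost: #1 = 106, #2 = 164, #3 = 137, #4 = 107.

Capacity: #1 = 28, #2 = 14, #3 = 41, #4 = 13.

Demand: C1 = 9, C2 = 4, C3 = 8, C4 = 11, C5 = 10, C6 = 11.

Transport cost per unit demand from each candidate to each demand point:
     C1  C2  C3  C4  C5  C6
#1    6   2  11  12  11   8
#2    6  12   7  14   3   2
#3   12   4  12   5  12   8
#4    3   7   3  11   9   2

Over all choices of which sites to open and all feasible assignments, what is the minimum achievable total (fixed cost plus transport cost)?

654

Open {#1, #3}; cheapest assignment that respects the capacities:
  #1 (cap 28, load 27): C1, C3, C5 — cost 9×6 + 8×11 + 10×11 = 252
  #3 (cap 41, load 26): C2, C4, C6 — cost 4×4 + 11×5 + 11×8 = 159
  Shipping 411, fixed 243 → total 654.
  Any other capacity-feasible assignment to {#1, #3} ships for at least 411.
Compare {#3, #4}: its best feasible assignment gives total 658.
Compare {#1, #3, #4}: its best feasible assignment gives total 689.
Every other set of open sites that can feasibly serve all demand totals ≥ 658 even under its best assignment. Minimum: 654.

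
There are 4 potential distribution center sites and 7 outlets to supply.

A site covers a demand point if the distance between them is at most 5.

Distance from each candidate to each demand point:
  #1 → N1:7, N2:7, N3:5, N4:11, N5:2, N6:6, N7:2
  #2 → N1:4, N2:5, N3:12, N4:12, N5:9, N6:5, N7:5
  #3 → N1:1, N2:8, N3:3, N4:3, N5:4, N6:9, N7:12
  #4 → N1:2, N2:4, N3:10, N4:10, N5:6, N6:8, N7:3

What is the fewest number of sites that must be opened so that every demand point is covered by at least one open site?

2

Coverage sets (demand points within 5 of each site):
  #1: {N3, N5, N7}
  #2: {N1, N2, N6, N7}
  #3: {N1, N3, N4, N5}
  #4: {N1, N2, N7}
No single site covers all 7 demand points.
But {#2, #3} covers everything, so the minimum is 2.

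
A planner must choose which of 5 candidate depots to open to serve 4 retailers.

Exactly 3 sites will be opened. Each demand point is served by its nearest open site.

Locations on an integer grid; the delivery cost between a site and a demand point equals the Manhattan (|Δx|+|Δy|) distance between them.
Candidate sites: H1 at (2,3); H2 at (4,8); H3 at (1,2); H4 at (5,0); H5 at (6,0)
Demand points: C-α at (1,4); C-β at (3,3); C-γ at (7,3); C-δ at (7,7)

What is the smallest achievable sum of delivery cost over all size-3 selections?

Open {H1, H2, H5}.
  C-α→H1 2, C-β→H1 1, C-γ→H5 4, C-δ→H2 4  ⇒ total 11.
Compare {H1, H2, H3}: total 12.
Compare {H1, H2, H4}: total 12.
No size-3 selection does better; minimum is 11.

11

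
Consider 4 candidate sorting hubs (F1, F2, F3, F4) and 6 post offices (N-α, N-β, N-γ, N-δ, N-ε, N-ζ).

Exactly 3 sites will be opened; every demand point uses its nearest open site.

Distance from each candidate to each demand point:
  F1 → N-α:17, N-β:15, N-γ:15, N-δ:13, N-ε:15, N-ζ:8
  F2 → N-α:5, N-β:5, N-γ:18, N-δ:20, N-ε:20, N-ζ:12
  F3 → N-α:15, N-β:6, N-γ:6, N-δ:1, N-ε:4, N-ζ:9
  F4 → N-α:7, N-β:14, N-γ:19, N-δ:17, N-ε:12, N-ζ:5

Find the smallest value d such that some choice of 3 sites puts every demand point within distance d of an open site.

6

Open {F2, F3, F4}.
  Farthest demand point is N-γ at distance 6 (to F3); all others are ≤ 6.
With {F1, F3, F4} the worst case is 7.
With {F1, F2, F3} the worst case is 8.
No size-3 selection achieves below 6.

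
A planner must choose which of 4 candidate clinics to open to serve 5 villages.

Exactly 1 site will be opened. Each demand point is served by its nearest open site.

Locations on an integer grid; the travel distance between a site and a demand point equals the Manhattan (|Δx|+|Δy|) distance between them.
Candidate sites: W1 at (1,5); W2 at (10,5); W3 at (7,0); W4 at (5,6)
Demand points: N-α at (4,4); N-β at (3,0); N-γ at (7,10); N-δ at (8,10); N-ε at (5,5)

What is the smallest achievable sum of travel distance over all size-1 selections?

25

Open {W4}.
  N-α→W4 3, N-β→W4 8, N-γ→W4 6, N-δ→W4 7, N-ε→W4 1  ⇒ total 25.
Compare {W1}: total 38.
Compare {W2}: total 39.
No size-1 selection does better; minimum is 25.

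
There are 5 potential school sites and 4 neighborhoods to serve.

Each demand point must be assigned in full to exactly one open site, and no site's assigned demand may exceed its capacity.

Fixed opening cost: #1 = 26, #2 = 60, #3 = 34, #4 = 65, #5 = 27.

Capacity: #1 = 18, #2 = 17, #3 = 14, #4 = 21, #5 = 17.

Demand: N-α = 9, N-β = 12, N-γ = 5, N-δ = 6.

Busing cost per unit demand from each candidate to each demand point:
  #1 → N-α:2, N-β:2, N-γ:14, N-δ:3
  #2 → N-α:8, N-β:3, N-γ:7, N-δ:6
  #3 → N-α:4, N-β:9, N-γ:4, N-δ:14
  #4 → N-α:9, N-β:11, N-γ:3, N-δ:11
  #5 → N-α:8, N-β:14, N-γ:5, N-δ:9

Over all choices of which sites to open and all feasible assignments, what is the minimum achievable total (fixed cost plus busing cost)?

Open {#1, #3}; cheapest assignment that respects the capacities:
  #1 (cap 18, load 18): N-β, N-δ — cost 12×2 + 6×3 = 42
  #3 (cap 14, load 14): N-α, N-γ — cost 9×4 + 5×4 = 56
  Shipping 98, fixed 60 → total 158.
  Any other capacity-feasible assignment to {#1, #3} ships for at least 98.
Compare {#1, #3, #5}: its best feasible assignment gives total 185.
Compare {#1, #5}: its best feasible assignment gives total 192.
Every other set of open sites that can feasibly serve all demand totals ≥ 185 even under its best assignment. Minimum: 158.

158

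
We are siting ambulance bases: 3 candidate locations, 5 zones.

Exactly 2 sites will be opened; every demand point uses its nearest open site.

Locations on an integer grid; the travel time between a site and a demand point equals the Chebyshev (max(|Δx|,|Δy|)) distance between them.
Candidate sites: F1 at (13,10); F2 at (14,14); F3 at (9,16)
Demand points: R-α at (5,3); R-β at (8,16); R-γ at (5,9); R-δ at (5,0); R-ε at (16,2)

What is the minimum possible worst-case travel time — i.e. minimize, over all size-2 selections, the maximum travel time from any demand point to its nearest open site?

Open {F1, F2}.
  Farthest demand point is R-δ at travel time 10 (to F1); all others are ≤ 10.
With {F1, F3} the worst case is 10.
With {F2, F3} the worst case is 14.
No size-2 selection achieves below 10.

10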